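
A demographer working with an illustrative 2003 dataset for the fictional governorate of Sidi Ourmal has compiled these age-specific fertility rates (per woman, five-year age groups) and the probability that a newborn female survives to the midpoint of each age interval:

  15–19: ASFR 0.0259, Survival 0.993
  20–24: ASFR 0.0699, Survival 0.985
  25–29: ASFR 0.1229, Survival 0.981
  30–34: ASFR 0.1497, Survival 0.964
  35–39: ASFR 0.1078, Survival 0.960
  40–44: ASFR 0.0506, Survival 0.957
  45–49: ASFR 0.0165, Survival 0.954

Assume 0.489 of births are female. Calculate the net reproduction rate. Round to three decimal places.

1.289

Proportion female at birth = 0.489.
Each age group contributes 5 × ASFR × survival:
  15–19: 5 × 0.0259 × 0.993 = 0.12859
  20–24: 5 × 0.0699 × 0.985 = 0.34426
  25–29: 5 × 0.1229 × 0.981 = 0.60282
  30–34: 5 × 0.1497 × 0.964 = 0.72155
  35–39: 5 × 0.1078 × 0.960 = 0.51744
  40–44: 5 × 0.0506 × 0.957 = 0.24212
  45–49: 5 × 0.0165 × 0.954 = 0.07871
Sum = 2.63549
NRR = 0.489 × 2.63549 = 1.28875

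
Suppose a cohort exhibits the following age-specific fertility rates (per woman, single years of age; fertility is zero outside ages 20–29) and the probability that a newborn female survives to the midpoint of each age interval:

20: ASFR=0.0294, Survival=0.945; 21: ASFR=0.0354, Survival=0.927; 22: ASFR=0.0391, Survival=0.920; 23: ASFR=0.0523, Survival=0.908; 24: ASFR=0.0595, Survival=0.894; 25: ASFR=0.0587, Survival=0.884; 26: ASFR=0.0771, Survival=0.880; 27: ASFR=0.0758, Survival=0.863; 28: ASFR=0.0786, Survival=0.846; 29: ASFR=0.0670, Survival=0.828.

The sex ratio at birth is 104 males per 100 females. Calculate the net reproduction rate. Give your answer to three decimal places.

0.247

Proportion female at birth = 100 / (100 + 104) = 0.49020.
Weighting each age-specific rate by interval width and survival:
  20: 1 × 0.0294 × 0.945 = 0.02778
  21: 1 × 0.0354 × 0.927 = 0.03282
  22: 1 × 0.0391 × 0.920 = 0.03597
  23: 1 × 0.0523 × 0.908 = 0.04749
  24: 1 × 0.0595 × 0.894 = 0.05319
  25: 1 × 0.0587 × 0.884 = 0.05189
  26: 1 × 0.0771 × 0.880 = 0.06785
  27: 1 × 0.0758 × 0.863 = 0.06542
  28: 1 × 0.0786 × 0.846 = 0.06650
  29: 1 × 0.0670 × 0.828 = 0.05548
Sum = 0.50439
NRR = 0.49020 × 0.50439 = 0.24725
With NRR below 1 the population is below replacement fertility.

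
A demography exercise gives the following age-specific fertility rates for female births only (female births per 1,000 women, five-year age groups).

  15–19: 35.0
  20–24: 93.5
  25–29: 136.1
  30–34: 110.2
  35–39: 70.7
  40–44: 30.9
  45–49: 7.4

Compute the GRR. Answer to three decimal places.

Sum of female ASFRs = 35.0 + 93.5 + 136.1 + 110.2 + 70.7 + 30.9 + 7.4 = 483.8
GRR = 5 × 483.8 / 1000 = 2.419

2.419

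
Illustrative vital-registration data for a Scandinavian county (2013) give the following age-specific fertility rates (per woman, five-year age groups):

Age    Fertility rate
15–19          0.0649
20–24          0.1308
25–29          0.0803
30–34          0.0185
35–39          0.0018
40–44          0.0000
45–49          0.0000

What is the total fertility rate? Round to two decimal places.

Sum of ASFRs = 0.0649 + 0.1308 + 0.0803 + 0.0185 + 0.0018 + 0.0000 + 0.0000 = 0.2963
TFR = 5 × 0.2963 = 1.4815

1.48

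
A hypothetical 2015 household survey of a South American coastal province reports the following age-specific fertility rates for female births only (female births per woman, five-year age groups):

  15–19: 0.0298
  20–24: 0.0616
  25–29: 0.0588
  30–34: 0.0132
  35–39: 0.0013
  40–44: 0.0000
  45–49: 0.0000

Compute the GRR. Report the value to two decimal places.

0.82

Sum of female ASFRs = 0.0298 + 0.0616 + 0.0588 + 0.0132 + 0.0013 + 0.0000 + 0.0000 = 0.1647
GRR = 5 × 0.1647 = 0.8235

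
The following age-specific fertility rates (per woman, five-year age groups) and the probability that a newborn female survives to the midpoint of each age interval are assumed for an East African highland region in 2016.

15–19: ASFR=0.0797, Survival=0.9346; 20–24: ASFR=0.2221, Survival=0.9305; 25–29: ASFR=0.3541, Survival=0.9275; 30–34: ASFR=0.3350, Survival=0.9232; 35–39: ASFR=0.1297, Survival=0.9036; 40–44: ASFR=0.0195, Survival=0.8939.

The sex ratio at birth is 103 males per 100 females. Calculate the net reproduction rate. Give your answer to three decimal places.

2.595

Proportion female at birth = 100 / (100 + 103) = 0.49261.
Survival-weighted fertility by age (5·fₓ·Sₓ):
  15–19: 5 × 0.0797 × 0.9346 = 0.37244
  20–24: 5 × 0.2221 × 0.9305 = 1.03332
  25–29: 5 × 0.3541 × 0.9275 = 1.64214
  30–34: 5 × 0.3350 × 0.9232 = 1.54636
  35–39: 5 × 0.1297 × 0.9036 = 0.58598
  40–44: 5 × 0.0195 × 0.8939 = 0.08716
Sum = 5.26740
NRR = 0.49261 × 5.26740 = 2.59477
NRR > 1, so each generation more than replaces itself.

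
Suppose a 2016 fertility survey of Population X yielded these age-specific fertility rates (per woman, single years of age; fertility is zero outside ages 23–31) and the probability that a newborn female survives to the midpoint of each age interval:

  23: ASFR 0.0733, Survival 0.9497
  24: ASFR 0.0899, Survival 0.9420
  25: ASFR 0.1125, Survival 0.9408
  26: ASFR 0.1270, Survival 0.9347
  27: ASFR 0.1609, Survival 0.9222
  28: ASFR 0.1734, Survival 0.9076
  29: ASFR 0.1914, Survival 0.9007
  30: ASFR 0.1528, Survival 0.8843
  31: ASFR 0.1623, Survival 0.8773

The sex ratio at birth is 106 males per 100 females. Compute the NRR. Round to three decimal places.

0.551

Proportion female at birth = 100 / (100 + 106) = 0.48544.
Survival-weighted fertility by age (1·fₓ·Sₓ):
  23: 1 × 0.0733 × 0.9497 = 0.06961
  24: 1 × 0.0899 × 0.9420 = 0.08469
  25: 1 × 0.1125 × 0.9408 = 0.10584
  26: 1 × 0.1270 × 0.9347 = 0.11871
  27: 1 × 0.1609 × 0.9222 = 0.14838
  28: 1 × 0.1734 × 0.9076 = 0.15738
  29: 1 × 0.1914 × 0.9007 = 0.17239
  30: 1 × 0.1528 × 0.8843 = 0.13512
  31: 1 × 0.1623 × 0.8773 = 0.14239
Sum = 1.13451
NRR = 0.48544 × 1.13451 = 0.55074
NRR < 1, so the cohort does not fully replace itself.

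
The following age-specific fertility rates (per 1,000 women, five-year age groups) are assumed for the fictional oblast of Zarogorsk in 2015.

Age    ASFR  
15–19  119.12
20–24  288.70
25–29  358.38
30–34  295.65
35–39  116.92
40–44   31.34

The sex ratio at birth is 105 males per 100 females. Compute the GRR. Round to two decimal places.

Proportion female at birth = 100 / (100 + 105) = 0.48780.
Sum of ASFRs = 119.12 + 288.70 + 358.38 + 295.65 + 116.92 + 31.34 = 1210.11
TFR = 5 × 1210.11 / 1000 = 6.05055
GRR = 0.48780 × 6.05055 = 2.95146

2.95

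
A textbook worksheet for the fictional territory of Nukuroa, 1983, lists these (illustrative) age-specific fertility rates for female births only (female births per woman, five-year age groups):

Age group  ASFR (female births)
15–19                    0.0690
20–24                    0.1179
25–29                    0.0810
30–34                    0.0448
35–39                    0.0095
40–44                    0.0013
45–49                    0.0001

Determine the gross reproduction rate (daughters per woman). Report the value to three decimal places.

1.618

Sum of female ASFRs = 0.0690 + 0.1179 + 0.0810 + 0.0448 + 0.0095 + 0.0013 + 0.0001 = 0.3236
GRR = 5 × 0.3236 = 1.618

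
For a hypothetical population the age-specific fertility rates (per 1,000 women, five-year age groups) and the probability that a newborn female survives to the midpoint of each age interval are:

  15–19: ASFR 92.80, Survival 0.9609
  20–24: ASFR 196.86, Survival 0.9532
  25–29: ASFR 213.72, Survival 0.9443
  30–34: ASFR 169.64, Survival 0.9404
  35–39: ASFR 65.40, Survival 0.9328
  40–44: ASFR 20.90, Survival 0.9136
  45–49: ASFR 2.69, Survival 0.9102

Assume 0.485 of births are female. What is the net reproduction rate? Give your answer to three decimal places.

1.748

Proportion female at birth = 0.485.
Each age group contributes 5 × ASFR × survival:
  15–19: 5 × 92.80/1000 × 0.9609 = 0.44586
  20–24: 5 × 196.86/1000 × 0.9532 = 0.93823
  25–29: 5 × 213.72/1000 × 0.9443 = 1.00908
  30–34: 5 × 169.64/1000 × 0.9404 = 0.79765
  35–39: 5 × 65.40/1000 × 0.9328 = 0.30503
  40–44: 5 × 20.90/1000 × 0.9136 = 0.09547
  45–49: 5 × 2.69/1000 × 0.9102 = 0.01224
Sum = 3.60356
NRR = 0.485 × 3.60356 = 1.74773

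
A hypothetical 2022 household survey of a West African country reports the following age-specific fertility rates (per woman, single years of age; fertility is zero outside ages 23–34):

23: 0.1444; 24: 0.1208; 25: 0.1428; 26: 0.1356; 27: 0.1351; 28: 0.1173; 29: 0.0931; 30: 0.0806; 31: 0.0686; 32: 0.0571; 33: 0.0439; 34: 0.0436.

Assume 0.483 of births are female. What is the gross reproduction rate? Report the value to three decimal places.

Proportion female at birth = 0.483.
Sum of ASFRs = 0.1444 + 0.1208 + 0.1428 + 0.1356 + 0.1351 + 0.1173 + 0.0931 + 0.0806 + 0.0686 + 0.0571 + 0.0439 + 0.0436 = 1.1829
TFR = 1.1829
GRR = 0.483 × 1.1829 = 0.57134

0.571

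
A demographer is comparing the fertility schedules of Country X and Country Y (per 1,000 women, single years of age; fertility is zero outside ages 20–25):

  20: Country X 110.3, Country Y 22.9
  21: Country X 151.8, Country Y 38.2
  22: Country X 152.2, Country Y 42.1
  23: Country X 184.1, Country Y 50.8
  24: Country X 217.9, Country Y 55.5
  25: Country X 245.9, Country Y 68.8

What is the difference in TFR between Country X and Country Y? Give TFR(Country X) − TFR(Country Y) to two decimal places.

0.78

Country X:
  Sum of ASFRs = 110.3 + 151.8 + 152.2 + 184.1 + 217.9 + 245.9 = 1062.2
  TFR = 1062.2 / 1000 = 1.0622
Country Y:
  Sum of ASFRs = 22.9 + 38.2 + 42.1 + 50.8 + 55.5 + 68.8 = 278.3
  TFR = 278.3 / 1000 = 0.2783
Difference = 1.0622 − 0.2783 = 0.7839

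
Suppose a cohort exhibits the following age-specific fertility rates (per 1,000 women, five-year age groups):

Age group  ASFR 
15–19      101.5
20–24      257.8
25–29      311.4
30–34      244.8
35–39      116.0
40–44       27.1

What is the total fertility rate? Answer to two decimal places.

Sum of ASFRs = 101.5 + 257.8 + 311.4 + 244.8 + 116.0 + 27.1 = 1058.6
TFR = 5 × 1058.6 / 1000 = 5.293

5.29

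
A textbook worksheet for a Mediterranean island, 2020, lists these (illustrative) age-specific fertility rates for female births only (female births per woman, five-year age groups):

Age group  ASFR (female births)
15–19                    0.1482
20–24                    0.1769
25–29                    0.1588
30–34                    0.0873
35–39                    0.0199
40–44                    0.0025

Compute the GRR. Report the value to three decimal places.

2.968

Sum of female ASFRs = 0.1482 + 0.1769 + 0.1588 + 0.0873 + 0.0199 + 0.0025 = 0.5936
GRR = 5 × 0.5936 = 2.968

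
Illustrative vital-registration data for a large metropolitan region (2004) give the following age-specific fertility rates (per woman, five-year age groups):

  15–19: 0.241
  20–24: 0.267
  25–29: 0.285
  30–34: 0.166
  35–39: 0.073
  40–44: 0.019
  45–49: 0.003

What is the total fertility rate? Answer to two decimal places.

5.27

Sum of ASFRs = 0.241 + 0.267 + 0.285 + 0.166 + 0.073 + 0.019 + 0.003 = 1.054
TFR = 5 × 1.054 = 5.27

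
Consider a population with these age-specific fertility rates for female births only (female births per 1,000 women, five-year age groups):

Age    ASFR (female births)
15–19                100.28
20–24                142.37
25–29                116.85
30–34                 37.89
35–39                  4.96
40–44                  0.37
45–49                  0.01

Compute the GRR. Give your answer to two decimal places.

2.01

Sum of female ASFRs = 100.28 + 142.37 + 116.85 + 37.89 + 4.96 + 0.37 + 0.01 = 402.73
GRR = 5 × 402.73 / 1000 = 2.01365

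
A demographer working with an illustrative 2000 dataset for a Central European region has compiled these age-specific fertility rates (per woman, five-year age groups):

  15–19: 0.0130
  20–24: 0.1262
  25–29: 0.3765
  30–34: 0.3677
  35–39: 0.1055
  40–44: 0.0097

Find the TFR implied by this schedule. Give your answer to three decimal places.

Sum of ASFRs = 0.0130 + 0.1262 + 0.3765 + 0.3677 + 0.1055 + 0.0097 = 0.9986
TFR = 5 × 0.9986 = 4.993

4.993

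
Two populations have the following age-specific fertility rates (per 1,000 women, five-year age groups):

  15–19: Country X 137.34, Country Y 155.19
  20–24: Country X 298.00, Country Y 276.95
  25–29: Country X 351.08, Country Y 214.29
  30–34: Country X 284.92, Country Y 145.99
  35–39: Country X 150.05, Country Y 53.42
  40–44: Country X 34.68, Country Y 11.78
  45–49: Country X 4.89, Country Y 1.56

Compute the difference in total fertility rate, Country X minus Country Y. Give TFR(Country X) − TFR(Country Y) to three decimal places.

Country X:
  Sum of ASFRs = 137.34 + 298.00 + 351.08 + 284.92 + 150.05 + 34.68 + 4.89 = 1260.96
  TFR = 5 × 1260.96 / 1000 = 6.3048
Country Y:
  Sum of ASFRs = 155.19 + 276.95 + 214.29 + 145.99 + 53.42 + 11.78 + 1.56 = 859.18
  TFR = 5 × 859.18 / 1000 = 4.2959
Difference = 6.3048 − 4.2959 = 2.0089

2.009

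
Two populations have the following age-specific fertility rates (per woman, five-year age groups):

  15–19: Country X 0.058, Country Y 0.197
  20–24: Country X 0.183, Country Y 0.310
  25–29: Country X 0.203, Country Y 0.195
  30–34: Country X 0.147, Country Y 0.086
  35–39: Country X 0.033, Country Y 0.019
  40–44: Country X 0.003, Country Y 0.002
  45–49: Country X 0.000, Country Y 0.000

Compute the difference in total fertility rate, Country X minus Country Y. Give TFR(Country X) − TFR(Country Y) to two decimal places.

Country X:
  Sum of ASFRs = 0.058 + 0.183 + 0.203 + 0.147 + 0.033 + 0.003 + 0.000 = 0.627
  TFR = 5 × 0.627 = 3.135
Country Y:
  Sum of ASFRs = 0.197 + 0.310 + 0.195 + 0.086 + 0.019 + 0.002 + 0.000 = 0.809
  TFR = 5 × 0.809 = 4.045
Difference = 3.135 − 4.045 = -0.91

-0.91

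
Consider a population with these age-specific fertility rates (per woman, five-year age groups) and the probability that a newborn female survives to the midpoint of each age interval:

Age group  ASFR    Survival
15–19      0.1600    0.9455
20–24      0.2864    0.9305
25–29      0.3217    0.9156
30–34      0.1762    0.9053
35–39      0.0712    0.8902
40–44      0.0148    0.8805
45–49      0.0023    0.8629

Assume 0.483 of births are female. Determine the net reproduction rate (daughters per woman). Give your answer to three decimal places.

2.295

Proportion female at birth = 0.483.
Weighting each age-specific rate by interval width and survival:
  15–19: 5 × 0.1600 × 0.9455 = 0.75640
  20–24: 5 × 0.2864 × 0.9305 = 1.33248
  25–29: 5 × 0.3217 × 0.9156 = 1.47274
  30–34: 5 × 0.1762 × 0.9053 = 0.79757
  35–39: 5 × 0.0712 × 0.8902 = 0.31691
  40–44: 5 × 0.0148 × 0.8805 = 0.06516
  45–49: 5 × 0.0023 × 0.8629 = 0.00992
Sum = 4.75118
NRR = 0.483 × 4.75118 = 2.29482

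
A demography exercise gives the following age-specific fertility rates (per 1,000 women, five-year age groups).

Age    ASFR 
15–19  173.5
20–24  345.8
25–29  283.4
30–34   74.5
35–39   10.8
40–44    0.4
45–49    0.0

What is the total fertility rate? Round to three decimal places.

Sum of ASFRs = 173.5 + 345.8 + 283.4 + 74.5 + 10.8 + 0.4 + 0.0 = 888.4
TFR = 5 × 888.4 / 1000 = 4.442

4.442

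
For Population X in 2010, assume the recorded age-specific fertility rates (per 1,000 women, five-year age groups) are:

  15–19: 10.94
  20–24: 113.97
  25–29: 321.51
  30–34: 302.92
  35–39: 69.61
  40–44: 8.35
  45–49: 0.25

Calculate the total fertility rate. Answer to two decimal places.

Sum of ASFRs = 10.94 + 113.97 + 321.51 + 302.92 + 69.61 + 8.35 + 0.25 = 827.55
TFR = 5 × 827.55 / 1000 = 4.13775

4.14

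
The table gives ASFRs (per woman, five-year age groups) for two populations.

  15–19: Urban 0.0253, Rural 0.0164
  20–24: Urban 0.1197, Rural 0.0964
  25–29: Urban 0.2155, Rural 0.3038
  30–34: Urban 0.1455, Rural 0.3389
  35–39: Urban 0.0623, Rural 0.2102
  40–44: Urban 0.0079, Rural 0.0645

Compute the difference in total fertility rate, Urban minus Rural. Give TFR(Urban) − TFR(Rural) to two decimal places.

Urban:
  Sum of ASFRs = 0.0253 + 0.1197 + 0.2155 + 0.1455 + 0.0623 + 0.0079 = 0.5762
  TFR = 5 × 0.5762 = 2.881
Rural:
  Sum of ASFRs = 0.0164 + 0.0964 + 0.3038 + 0.3389 + 0.2102 + 0.0645 = 1.0302
  TFR = 5 × 1.0302 = 5.151
Difference = 2.881 − 5.151 = -2.27

-2.27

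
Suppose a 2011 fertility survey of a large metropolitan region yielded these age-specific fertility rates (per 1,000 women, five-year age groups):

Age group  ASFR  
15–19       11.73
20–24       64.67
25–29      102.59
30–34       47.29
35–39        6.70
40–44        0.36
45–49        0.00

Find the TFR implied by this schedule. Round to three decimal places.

Sum of ASFRs = 11.73 + 64.67 + 102.59 + 47.29 + 6.70 + 0.36 + 0.00 = 233.34
TFR = 5 × 233.34 / 1000 = 1.1667

1.167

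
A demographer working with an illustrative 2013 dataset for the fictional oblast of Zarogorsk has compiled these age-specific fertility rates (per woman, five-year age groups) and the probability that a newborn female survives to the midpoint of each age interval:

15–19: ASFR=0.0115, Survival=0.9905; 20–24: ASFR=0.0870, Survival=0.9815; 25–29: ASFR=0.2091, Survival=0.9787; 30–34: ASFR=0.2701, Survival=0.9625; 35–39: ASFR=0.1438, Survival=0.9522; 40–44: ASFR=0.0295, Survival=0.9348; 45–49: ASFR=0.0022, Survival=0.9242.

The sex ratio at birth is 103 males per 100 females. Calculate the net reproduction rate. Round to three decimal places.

Proportion female at birth = 100 / (100 + 103) = 0.49261.
Survival-weighted fertility by age (5·fₓ·Sₓ):
  15–19: 5 × 0.0115 × 0.9905 = 0.05695
  20–24: 5 × 0.0870 × 0.9815 = 0.42695
  25–29: 5 × 0.2091 × 0.9787 = 1.02323
  30–34: 5 × 0.2701 × 0.9625 = 1.29986
  35–39: 5 × 0.1438 × 0.9522 = 0.68463
  40–44: 5 × 0.0295 × 0.9348 = 0.13788
  45–49: 5 × 0.0022 × 0.9242 = 0.01017
Sum = 3.63967
NRR = 0.49261 × 3.63967 = 1.79294

1.793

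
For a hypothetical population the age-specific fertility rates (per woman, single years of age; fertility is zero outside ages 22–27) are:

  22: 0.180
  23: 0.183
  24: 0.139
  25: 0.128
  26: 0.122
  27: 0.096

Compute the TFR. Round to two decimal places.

0.85

Sum of ASFRs = 0.180 + 0.183 + 0.139 + 0.128 + 0.122 + 0.096 = 0.848
TFR = 0.848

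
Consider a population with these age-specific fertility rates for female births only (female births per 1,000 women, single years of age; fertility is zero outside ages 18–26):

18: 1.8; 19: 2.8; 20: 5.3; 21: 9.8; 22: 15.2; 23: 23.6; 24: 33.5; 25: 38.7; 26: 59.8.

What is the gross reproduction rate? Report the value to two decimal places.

Sum of female ASFRs = 1.8 + 2.8 + 5.3 + 9.8 + 15.2 + 23.6 + 33.5 + 38.7 + 59.8 = 190.5
GRR = 190.5 / 1000 = 0.1905

0.19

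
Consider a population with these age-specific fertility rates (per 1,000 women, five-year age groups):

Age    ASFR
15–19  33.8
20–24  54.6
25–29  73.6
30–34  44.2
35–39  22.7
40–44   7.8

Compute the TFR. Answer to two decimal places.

Sum of ASFRs = 33.8 + 54.6 + 73.6 + 44.2 + 22.7 + 7.8 = 236.7
TFR = 5 × 236.7 / 1000 = 1.1835

1.18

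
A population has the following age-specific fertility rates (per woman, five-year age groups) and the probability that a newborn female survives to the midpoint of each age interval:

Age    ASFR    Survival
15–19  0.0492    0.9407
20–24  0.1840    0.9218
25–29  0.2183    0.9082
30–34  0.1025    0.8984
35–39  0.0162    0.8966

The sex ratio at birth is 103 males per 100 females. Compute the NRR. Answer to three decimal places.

1.283

Proportion female at birth = 100 / (100 + 103) = 0.49261.
Survival-weighted fertility by age (5·fₓ·Sₓ):
  15–19: 5 × 0.0492 × 0.9407 = 0.23141
  20–24: 5 × 0.1840 × 0.9218 = 0.84806
  25–29: 5 × 0.2183 × 0.9082 = 0.99130
  30–34: 5 × 0.1025 × 0.8984 = 0.46043
  35–39: 5 × 0.0162 × 0.8966 = 0.07262
Sum = 2.60382
NRR = 0.49261 × 2.60382 = 1.28267
With NRR above 1 the population is above replacement fertility.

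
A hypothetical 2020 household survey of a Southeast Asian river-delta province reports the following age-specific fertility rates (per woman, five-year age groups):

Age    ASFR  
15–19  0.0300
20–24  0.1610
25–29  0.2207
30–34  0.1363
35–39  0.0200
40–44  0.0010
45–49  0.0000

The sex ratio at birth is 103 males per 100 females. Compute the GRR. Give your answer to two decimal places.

Proportion female at birth = 100 / (100 + 103) = 0.49261.
Sum of ASFRs = 0.0300 + 0.1610 + 0.2207 + 0.1363 + 0.0200 + 0.0010 + 0.0000 = 0.5690
TFR = 5 × 0.5690 = 2.845
GRR = 0.49261 × 2.845 = 1.40148

1.40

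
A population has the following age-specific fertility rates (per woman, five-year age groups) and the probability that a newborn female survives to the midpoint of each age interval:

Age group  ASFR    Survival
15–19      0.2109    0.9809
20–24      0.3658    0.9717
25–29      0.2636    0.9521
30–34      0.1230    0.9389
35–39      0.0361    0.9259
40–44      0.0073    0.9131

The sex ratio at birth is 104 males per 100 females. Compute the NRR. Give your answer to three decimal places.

2.375

Proportion female at birth = 100 / (100 + 104) = 0.49020.
Survival-weighted fertility by age (5·fₓ·Sₓ):
  15–19: 5 × 0.2109 × 0.9809 = 1.03436
  20–24: 5 × 0.3658 × 0.9717 = 1.77724
  25–29: 5 × 0.2636 × 0.9521 = 1.25487
  30–34: 5 × 0.1230 × 0.9389 = 0.57742
  35–39: 5 × 0.0361 × 0.9259 = 0.16712
  40–44: 5 × 0.0073 × 0.9131 = 0.03333
Sum = 4.84434
NRR = 0.49020 × 4.84434 = 2.37470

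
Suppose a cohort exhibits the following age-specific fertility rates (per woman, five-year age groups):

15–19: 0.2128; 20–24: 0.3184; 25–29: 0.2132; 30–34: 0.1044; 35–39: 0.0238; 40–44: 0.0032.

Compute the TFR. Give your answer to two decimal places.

Sum of ASFRs = 0.2128 + 0.3184 + 0.2132 + 0.1044 + 0.0238 + 0.0032 = 0.8758
TFR = 5 × 0.8758 = 4.379

4.38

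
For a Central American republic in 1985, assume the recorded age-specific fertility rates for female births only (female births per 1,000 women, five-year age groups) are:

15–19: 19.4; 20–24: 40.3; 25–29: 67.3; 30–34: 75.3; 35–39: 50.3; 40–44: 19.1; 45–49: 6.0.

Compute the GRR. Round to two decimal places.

1.39

Sum of female ASFRs = 19.4 + 40.3 + 67.3 + 75.3 + 50.3 + 19.1 + 6.0 = 277.7
GRR = 5 × 277.7 / 1000 = 1.3885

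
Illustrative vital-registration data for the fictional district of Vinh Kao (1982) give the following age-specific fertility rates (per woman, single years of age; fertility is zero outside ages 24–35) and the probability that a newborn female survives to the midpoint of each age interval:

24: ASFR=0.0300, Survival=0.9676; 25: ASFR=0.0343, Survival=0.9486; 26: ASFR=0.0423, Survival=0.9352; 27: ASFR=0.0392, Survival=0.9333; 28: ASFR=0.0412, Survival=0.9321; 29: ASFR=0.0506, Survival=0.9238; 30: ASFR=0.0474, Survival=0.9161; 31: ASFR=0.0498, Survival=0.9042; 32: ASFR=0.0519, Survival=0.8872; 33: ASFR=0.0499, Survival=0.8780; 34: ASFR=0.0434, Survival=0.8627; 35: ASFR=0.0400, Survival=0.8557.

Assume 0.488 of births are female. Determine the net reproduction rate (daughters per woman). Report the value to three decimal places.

0.231

Proportion female at birth = 0.488.
Per-age-group product (1 × ASFR × survival probability):
  24: 1 × 0.0300 × 0.9676 = 0.02903
  25: 1 × 0.0343 × 0.9486 = 0.03254
  26: 1 × 0.0423 × 0.9352 = 0.03956
  27: 1 × 0.0392 × 0.9333 = 0.03659
  28: 1 × 0.0412 × 0.9321 = 0.03840
  29: 1 × 0.0506 × 0.9238 = 0.04674
  30: 1 × 0.0474 × 0.9161 = 0.04342
  31: 1 × 0.0498 × 0.9042 = 0.04503
  32: 1 × 0.0519 × 0.8872 = 0.04605
  33: 1 × 0.0499 × 0.8780 = 0.04381
  34: 1 × 0.0434 × 0.8627 = 0.03744
  35: 1 × 0.0400 × 0.8557 = 0.03423
Sum = 0.47284
NRR = 0.488 × 0.47284 = 0.23075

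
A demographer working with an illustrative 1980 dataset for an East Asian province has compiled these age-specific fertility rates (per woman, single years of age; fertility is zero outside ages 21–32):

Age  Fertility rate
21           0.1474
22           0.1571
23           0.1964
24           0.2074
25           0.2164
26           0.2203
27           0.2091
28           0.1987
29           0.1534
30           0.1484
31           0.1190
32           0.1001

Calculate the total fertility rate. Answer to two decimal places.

Sum of ASFRs = 0.1474 + 0.1571 + 0.1964 + 0.2074 + 0.2164 + 0.2203 + 0.2091 + 0.1987 + 0.1534 + 0.1484 + 0.1190 + 0.1001 = 2.0737
TFR = 2.0737

2.07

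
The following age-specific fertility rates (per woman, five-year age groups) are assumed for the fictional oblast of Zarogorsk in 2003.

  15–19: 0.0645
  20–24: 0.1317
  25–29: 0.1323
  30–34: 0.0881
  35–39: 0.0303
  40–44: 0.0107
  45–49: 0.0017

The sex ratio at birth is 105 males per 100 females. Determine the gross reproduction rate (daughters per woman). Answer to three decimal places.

1.120

Proportion female at birth = 100 / (100 + 105) = 0.48780.
Sum of ASFRs = 0.0645 + 0.1317 + 0.1323 + 0.0881 + 0.0303 + 0.0107 + 0.0017 = 0.4593
TFR = 5 × 0.4593 = 2.2965
GRR = 0.48780 × 2.2965 = 1.12023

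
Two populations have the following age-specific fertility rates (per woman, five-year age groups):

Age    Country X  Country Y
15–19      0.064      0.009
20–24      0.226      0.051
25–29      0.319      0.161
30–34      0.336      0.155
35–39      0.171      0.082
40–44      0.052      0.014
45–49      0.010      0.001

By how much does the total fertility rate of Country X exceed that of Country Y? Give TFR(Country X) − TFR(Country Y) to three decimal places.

Country X:
  Sum of ASFRs = 0.064 + 0.226 + 0.319 + 0.336 + 0.171 + 0.052 + 0.010 = 1.178
  TFR = 5 × 1.178 = 5.89
Country Y:
  Sum of ASFRs = 0.009 + 0.051 + 0.161 + 0.155 + 0.082 + 0.014 + 0.001 = 0.473
  TFR = 5 × 0.473 = 2.365
Difference = 5.89 − 2.365 = 3.525

3.525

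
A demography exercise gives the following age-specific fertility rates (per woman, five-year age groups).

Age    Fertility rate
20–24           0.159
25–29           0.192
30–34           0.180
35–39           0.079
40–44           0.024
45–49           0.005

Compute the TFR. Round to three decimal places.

Sum of ASFRs = 0.159 + 0.192 + 0.180 + 0.079 + 0.024 + 0.005 = 0.639
TFR = 5 × 0.639 = 3.195

3.195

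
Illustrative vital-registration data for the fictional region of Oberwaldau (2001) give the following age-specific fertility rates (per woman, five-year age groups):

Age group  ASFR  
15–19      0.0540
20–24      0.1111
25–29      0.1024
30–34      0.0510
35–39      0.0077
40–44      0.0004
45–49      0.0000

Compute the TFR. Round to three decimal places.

Sum of ASFRs = 0.0540 + 0.1111 + 0.1024 + 0.0510 + 0.0077 + 0.0004 + 0.0000 = 0.3266
TFR = 5 × 0.3266 = 1.633

1.633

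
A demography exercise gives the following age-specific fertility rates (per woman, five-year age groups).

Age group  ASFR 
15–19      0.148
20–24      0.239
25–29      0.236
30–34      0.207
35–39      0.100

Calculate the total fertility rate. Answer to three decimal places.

4.650

Sum of ASFRs = 0.148 + 0.239 + 0.236 + 0.207 + 0.100 = 0.930
TFR = 5 × 0.930 = 4.65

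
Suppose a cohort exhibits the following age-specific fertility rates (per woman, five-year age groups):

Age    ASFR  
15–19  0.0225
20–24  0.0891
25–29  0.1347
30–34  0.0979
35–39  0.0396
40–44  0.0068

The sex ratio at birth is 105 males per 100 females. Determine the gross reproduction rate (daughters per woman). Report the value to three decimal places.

0.953

Proportion female at birth = 100 / (100 + 105) = 0.48780.
Sum of ASFRs = 0.0225 + 0.0891 + 0.1347 + 0.0979 + 0.0396 + 0.0068 = 0.3906
TFR = 5 × 0.3906 = 1.953
GRR = 0.48780 × 1.953 = 0.95267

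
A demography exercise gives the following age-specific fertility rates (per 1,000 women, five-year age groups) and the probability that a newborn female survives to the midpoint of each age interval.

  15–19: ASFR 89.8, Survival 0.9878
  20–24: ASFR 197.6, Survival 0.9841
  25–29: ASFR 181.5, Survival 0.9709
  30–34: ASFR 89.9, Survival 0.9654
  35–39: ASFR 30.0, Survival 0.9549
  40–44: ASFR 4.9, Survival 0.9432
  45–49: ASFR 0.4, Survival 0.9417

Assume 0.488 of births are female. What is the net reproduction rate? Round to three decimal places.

Proportion female at birth = 0.488.
Weighting each age-specific rate by interval width and survival:
  15–19: 5 × 89.8/1000 × 0.9878 = 0.44352
  20–24: 5 × 197.6/1000 × 0.9841 = 0.97229
  25–29: 5 × 181.5/1000 × 0.9709 = 0.88109
  30–34: 5 × 89.9/1000 × 0.9654 = 0.43395
  35–39: 5 × 30.0/1000 × 0.9549 = 0.14324
  40–44: 5 × 4.9/1000 × 0.9432 = 0.02311
  45–49: 5 × 0.4/1000 × 0.9417 = 0.00188
Sum = 2.89908
NRR = 0.488 × 2.89908 = 1.41475
NRR > 1, so each generation more than replaces itself.

1.415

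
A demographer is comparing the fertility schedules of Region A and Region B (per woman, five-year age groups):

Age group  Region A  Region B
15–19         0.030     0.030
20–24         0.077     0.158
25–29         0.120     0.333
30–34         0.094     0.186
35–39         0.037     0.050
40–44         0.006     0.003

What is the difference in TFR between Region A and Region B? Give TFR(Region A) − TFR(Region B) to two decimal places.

Region A:
  Sum of ASFRs = 0.030 + 0.077 + 0.120 + 0.094 + 0.037 + 0.006 = 0.364
  TFR = 5 × 0.364 = 1.82
Region B:
  Sum of ASFRs = 0.030 + 0.158 + 0.333 + 0.186 + 0.050 + 0.003 = 0.760
  TFR = 5 × 0.760 = 3.8
Difference = 1.82 − 3.8 = -1.98

-1.98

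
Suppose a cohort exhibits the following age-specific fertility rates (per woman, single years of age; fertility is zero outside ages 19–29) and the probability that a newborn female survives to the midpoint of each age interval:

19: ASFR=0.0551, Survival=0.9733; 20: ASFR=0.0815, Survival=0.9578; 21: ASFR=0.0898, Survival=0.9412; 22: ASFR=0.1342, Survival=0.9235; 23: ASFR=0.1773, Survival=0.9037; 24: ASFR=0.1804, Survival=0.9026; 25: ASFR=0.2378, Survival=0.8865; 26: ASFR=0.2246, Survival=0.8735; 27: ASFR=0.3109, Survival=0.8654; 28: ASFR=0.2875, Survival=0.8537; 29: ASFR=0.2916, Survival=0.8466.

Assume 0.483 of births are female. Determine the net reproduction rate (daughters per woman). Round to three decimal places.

0.885

Proportion female at birth = 0.483.
Per-age-group product (1 × ASFR × survival probability):
  19: 1 × 0.0551 × 0.9733 = 0.05363
  20: 1 × 0.0815 × 0.9578 = 0.07806
  21: 1 × 0.0898 × 0.9412 = 0.08452
  22: 1 × 0.1342 × 0.9235 = 0.12393
  23: 1 × 0.1773 × 0.9037 = 0.16023
  24: 1 × 0.1804 × 0.9026 = 0.16283
  25: 1 × 0.2378 × 0.8865 = 0.21081
  26: 1 × 0.2246 × 0.8735 = 0.19619
  27: 1 × 0.3109 × 0.8654 = 0.26905
  28: 1 × 0.2875 × 0.8537 = 0.24544
  29: 1 × 0.2916 × 0.8466 = 0.24687
Sum = 1.83156
NRR = 0.483 × 1.83156 = 0.88464
An NRR under 1 implies long-run decline under these rates.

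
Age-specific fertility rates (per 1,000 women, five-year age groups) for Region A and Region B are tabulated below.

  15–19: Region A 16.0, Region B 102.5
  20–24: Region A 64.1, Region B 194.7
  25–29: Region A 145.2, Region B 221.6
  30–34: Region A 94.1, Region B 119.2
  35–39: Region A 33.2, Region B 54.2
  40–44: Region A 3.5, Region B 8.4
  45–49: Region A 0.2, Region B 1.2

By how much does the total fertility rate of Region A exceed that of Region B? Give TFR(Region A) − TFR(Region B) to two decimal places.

Region A:
  Sum of ASFRs = 16.0 + 64.1 + 145.2 + 94.1 + 33.2 + 3.5 + 0.2 = 356.3
  TFR = 5 × 356.3 / 1000 = 1.7815
Region B:
  Sum of ASFRs = 102.5 + 194.7 + 221.6 + 119.2 + 54.2 + 8.4 + 1.2 = 701.8
  TFR = 5 × 701.8 / 1000 = 3.509
Difference = 1.7815 − 3.509 = -1.7275

-1.73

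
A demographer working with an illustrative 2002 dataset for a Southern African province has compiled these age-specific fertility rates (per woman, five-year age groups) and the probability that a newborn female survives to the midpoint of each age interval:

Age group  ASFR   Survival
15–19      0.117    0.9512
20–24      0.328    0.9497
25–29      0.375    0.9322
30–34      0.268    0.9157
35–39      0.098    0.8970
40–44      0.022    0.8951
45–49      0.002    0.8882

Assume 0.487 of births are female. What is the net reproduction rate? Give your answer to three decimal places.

Proportion female at birth = 0.487.
Survival-weighted fertility by age (5·fₓ·Sₓ):
  15–19: 5 × 0.117 × 0.9512 = 0.55645
  20–24: 5 × 0.328 × 0.9497 = 1.55751
  25–29: 5 × 0.375 × 0.9322 = 1.74788
  30–34: 5 × 0.268 × 0.9157 = 1.22704
  35–39: 5 × 0.098 × 0.8970 = 0.43953
  40–44: 5 × 0.022 × 0.8951 = 0.09846
  45–49: 5 × 0.002 × 0.8882 = 0.00888
Sum = 5.63575
NRR = 0.487 × 5.63575 = 2.74461

2.745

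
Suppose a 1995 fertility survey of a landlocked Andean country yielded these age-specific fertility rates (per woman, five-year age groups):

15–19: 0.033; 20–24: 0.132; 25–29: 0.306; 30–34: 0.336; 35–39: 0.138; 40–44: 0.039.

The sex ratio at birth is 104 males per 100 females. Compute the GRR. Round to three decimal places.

Proportion female at birth = 100 / (100 + 104) = 0.49020.
Sum of ASFRs = 0.033 + 0.132 + 0.306 + 0.336 + 0.138 + 0.039 = 0.984
TFR = 5 × 0.984 = 4.92
GRR = 0.49020 × 4.92 = 2.41178

2.412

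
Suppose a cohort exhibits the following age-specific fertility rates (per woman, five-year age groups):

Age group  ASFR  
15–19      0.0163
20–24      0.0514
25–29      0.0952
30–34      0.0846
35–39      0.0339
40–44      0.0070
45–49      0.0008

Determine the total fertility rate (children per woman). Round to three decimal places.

Sum of ASFRs = 0.0163 + 0.0514 + 0.0952 + 0.0846 + 0.0339 + 0.0070 + 0.0008 = 0.2892
TFR = 5 × 0.2892 = 1.446

1.446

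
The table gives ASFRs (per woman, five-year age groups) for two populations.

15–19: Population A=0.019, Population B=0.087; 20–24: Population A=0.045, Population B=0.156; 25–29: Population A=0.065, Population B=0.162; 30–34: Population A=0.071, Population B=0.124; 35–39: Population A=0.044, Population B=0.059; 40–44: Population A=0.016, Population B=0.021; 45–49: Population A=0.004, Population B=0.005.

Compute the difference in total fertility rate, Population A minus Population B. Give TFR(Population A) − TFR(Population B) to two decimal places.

Population A:
  Sum of ASFRs = 0.019 + 0.045 + 0.065 + 0.071 + 0.044 + 0.016 + 0.004 = 0.264
  TFR = 5 × 0.264 = 1.32
Population B:
  Sum of ASFRs = 0.087 + 0.156 + 0.162 + 0.124 + 0.059 + 0.021 + 0.005 = 0.614
  TFR = 5 × 0.614 = 3.07
Difference = 1.32 − 3.07 = -1.75

-1.75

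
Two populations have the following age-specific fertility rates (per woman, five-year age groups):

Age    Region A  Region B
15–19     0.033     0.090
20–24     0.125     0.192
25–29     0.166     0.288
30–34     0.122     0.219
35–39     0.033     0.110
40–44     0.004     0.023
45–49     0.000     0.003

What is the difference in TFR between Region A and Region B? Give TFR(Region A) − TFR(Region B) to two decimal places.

Region A:
  Sum of ASFRs = 0.033 + 0.125 + 0.166 + 0.122 + 0.033 + 0.004 + 0.000 = 0.483
  TFR = 5 × 0.483 = 2.415
Region B:
  Sum of ASFRs = 0.090 + 0.192 + 0.288 + 0.219 + 0.110 + 0.023 + 0.003 = 0.925
  TFR = 5 × 0.925 = 4.625
Difference = 2.415 − 4.625 = -2.21

-2.21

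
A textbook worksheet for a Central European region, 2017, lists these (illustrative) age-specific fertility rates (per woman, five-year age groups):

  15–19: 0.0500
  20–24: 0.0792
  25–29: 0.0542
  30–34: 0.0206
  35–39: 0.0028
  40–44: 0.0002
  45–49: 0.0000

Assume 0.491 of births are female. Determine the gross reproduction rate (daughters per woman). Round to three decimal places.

0.508

Proportion female at birth = 0.491.
Sum of ASFRs = 0.0500 + 0.0792 + 0.0542 + 0.0206 + 0.0028 + 0.0002 + 0.0000 = 0.2070
TFR = 5 × 0.2070 = 1.035
GRR = 0.491 × 1.035 = 0.50819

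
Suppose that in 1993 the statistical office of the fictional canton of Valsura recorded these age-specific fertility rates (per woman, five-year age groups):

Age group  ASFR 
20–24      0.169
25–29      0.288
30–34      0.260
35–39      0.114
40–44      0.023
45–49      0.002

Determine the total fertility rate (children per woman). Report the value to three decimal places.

4.280

Sum of ASFRs = 0.169 + 0.288 + 0.260 + 0.114 + 0.023 + 0.002 = 0.856
TFR = 5 × 0.856 = 4.28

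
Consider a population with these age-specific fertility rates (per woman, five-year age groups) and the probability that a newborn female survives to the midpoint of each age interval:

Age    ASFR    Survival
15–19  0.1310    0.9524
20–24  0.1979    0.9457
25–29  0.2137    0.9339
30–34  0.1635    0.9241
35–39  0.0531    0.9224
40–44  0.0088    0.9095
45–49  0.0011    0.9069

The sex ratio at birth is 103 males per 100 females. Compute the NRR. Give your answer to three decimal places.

Proportion female at birth = 100 / (100 + 103) = 0.49261.
Per-age-group product (5 × ASFR × survival probability):
  15–19: 5 × 0.1310 × 0.9524 = 0.62382
  20–24: 5 × 0.1979 × 0.9457 = 0.93577
  25–29: 5 × 0.2137 × 0.9339 = 0.99787
  30–34: 5 × 0.1635 × 0.9241 = 0.75545
  35–39: 5 × 0.0531 × 0.9224 = 0.24490
  40–44: 5 × 0.0088 × 0.9095 = 0.04002
  45–49: 5 × 0.0011 × 0.9069 = 0.00499
Sum = 3.60282
NRR = 0.49261 × 3.60282 = 1.77479

1.775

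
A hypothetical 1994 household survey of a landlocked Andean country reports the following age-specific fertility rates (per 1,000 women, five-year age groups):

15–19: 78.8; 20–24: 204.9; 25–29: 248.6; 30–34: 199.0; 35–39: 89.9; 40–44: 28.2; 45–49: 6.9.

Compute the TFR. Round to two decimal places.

4.28

Sum of ASFRs = 78.8 + 204.9 + 248.6 + 199.0 + 89.9 + 28.2 + 6.9 = 856.3
TFR = 5 × 856.3 / 1000 = 4.2815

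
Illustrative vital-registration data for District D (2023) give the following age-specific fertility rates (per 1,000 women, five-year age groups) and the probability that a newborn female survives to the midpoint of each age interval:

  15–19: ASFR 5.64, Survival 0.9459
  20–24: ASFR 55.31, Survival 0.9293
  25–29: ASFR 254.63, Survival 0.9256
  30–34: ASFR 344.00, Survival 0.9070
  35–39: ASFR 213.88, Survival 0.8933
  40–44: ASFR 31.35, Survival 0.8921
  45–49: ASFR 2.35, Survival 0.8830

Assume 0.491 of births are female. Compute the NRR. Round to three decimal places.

Proportion female at birth = 0.491.
Weighting each age-specific rate by interval width and survival:
  15–19: 5 × 5.64/1000 × 0.9459 = 0.02667
  20–24: 5 × 55.31/1000 × 0.9293 = 0.25700
  25–29: 5 × 254.63/1000 × 0.9256 = 1.17843
  30–34: 5 × 344.00/1000 × 0.9070 = 1.56004
  35–39: 5 × 213.88/1000 × 0.8933 = 0.95530
  40–44: 5 × 31.35/1000 × 0.8921 = 0.13984
  45–49: 5 × 2.35/1000 × 0.8830 = 0.01038
Sum = 4.12766
NRR = 0.491 × 4.12766 = 2.02668
With NRR above 1 the population is above replacement fertility.

2.027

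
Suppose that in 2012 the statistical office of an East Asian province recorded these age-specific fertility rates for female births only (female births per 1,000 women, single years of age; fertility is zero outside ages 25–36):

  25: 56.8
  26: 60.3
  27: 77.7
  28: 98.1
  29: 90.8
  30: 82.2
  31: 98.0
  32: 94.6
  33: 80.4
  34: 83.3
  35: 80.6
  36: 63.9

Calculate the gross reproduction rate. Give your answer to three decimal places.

0.967

Sum of female ASFRs = 56.8 + 60.3 + 77.7 + 98.1 + 90.8 + 82.2 + 98.0 + 94.6 + 80.4 + 83.3 + 80.6 + 63.9 = 966.7
GRR = 966.7 / 1000 = 0.9667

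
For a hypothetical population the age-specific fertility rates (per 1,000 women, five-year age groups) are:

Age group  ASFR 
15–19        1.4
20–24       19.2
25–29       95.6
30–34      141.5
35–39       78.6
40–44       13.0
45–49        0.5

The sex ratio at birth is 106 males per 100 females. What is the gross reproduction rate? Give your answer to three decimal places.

0.849

Proportion female at birth = 100 / (100 + 106) = 0.48544.
Sum of ASFRs = 1.4 + 19.2 + 95.6 + 141.5 + 78.6 + 13.0 + 0.5 = 349.8
TFR = 5 × 349.8 / 1000 = 1.749
GRR = 0.48544 × 1.749 = 0.84903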